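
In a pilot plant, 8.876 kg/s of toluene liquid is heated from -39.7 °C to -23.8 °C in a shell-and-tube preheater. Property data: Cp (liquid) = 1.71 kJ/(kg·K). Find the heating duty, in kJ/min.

Q = ṁ·Cp·ΔT = 8.876 × 1.71 × (-23.8 − -39.7) = 241.33 kJ/s
Heating duty = 14480 kJ/min

Q = 14500 kJ/min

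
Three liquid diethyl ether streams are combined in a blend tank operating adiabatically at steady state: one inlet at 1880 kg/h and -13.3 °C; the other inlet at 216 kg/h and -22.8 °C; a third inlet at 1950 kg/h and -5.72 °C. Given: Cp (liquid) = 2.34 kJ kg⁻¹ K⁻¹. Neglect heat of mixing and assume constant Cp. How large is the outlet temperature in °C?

T_out = -10.2 °C

Adiabatic, steady state ⇒ Σ ṁᵢCp,ᵢ(T_out − Tᵢ) = 0
T_out = Σ ṁᵢCp,ᵢTᵢ / Σ ṁᵢCp,ᵢ
      = -96134 / 9467.6 = -10.154 °C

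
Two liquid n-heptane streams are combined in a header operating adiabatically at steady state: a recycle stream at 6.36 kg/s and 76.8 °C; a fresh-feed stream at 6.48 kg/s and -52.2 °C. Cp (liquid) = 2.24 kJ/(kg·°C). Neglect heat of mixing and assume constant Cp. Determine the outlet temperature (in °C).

Adiabatic, steady state ⇒ Σ ṁᵢCp,ᵢ(T_out − Tᵢ) = 0
T_out = Σ ṁᵢCp,ᵢTᵢ / Σ ṁᵢCp,ᵢ
      = 336.43 / 28.762 = 11.697 °C

T_out = 11.7 °C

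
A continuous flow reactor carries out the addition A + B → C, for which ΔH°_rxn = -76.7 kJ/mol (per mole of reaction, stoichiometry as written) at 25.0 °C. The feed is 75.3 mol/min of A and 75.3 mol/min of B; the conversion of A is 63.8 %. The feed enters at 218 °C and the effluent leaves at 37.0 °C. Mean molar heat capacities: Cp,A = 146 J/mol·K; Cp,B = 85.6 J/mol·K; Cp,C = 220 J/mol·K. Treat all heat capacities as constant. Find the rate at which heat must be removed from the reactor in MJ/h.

Extent of reaction ξ = 0.638 × 75.3 = 48.041 mol/min
Reaction term: ξ·ΔH°_rxn = 48.041 × -76.7 = -3684.8 kJ/min
Sensible, feed 218→25 °C: -3365.8 kJ/min
Outlet flows (mol/min): A 27.259, B 27.259, C 48.041
Sensible, products 25→37.0 °C: 202.59 kJ/min
Q = ΔH = -6848 kJ/min = -114.13 kW
Heat removed = 410.88 MJ/h

Q_out = 411 MJ/h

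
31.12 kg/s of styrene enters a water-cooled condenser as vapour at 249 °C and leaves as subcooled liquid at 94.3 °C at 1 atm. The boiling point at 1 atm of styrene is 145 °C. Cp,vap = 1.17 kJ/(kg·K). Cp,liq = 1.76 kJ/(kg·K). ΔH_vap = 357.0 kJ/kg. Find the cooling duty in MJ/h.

Q_c = 63600 MJ/h

vapour 249→145 °C: -121.68 kJ/kg
condensation at 145 °C: -357 kJ/kg
liquid 145→94.3 °C: -89.232 kJ/kg
Δh = -121.68 + -357 + -89.232 = -567.91 kJ/kg
Q = ṁ·Δh = 31.12 kg/s × -567.91 kJ/kg = -17673 kJ/s
|Q| = 17673 kW = 63624 MJ/h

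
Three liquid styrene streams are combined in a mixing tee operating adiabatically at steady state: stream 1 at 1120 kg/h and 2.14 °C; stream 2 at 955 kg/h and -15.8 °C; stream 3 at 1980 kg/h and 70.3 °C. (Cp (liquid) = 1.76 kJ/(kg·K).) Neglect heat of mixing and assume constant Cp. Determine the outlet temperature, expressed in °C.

T_out = 31.2 °C

No heat crosses the boundary, so H_out = H_in.
T_out = Σ ṁᵢCp,ᵢTᵢ / Σ ṁᵢCp,ᵢ
      = 222640 / 7136.8 = 31.196 °C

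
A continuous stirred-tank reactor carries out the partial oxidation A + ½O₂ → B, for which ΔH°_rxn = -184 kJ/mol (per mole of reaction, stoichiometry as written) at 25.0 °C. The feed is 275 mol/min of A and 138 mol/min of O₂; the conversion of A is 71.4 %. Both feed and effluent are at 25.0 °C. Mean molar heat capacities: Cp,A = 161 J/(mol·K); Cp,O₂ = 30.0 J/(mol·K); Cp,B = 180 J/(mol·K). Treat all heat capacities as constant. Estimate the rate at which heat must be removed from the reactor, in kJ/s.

Q_out = 602 kJ/s

Extent of reaction ξ = 0.714 × 275 = 196.35 mol/min
Reaction term: ξ·ΔH°_rxn = 196.35 × -184 = -36128 kJ/min
Q = ΔH = -36128 kJ/min = -602.14 kW
Heat removed = 602.14 kJ/s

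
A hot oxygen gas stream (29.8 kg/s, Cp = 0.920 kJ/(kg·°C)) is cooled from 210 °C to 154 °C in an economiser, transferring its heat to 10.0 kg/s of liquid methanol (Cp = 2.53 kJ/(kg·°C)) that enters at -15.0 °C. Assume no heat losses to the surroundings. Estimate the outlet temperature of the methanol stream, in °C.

Heat released by hot stream: Q = 29.8 × 0.920 × (210 − 154) = 1535.3 kJ/s
Energy balance on cold side (adiabatic exchanger): Q = ṁ_c·Cp_c·(T_c,out − T_c,in)
T_c,out = -15.0 + 1535.3/(10.0 × 2.53) = 45.684 °C

T_c,out = 45.7 °C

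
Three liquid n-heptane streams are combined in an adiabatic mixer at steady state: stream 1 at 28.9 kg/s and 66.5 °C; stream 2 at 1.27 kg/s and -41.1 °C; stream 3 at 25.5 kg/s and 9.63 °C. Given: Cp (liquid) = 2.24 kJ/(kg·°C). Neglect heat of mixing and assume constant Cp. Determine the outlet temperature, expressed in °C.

T_out = 38.0 °C

Energy balance with Q = 0: Σ ṁᵢCp,ᵢ(T_out − Tᵢ) = 0
Σ ṁᵢCp,ᵢTᵢ = 28.9×2.24×66.5 + 1.27×2.24×-41.1 + 25.5×2.24×9.63 = 4738.1
Σ ṁᵢCp,ᵢ = 28.9×2.24 + 1.27×2.24 + 25.5×2.24 = 124.7
T_out = 4738.1 / 124.7 = 37.996 °C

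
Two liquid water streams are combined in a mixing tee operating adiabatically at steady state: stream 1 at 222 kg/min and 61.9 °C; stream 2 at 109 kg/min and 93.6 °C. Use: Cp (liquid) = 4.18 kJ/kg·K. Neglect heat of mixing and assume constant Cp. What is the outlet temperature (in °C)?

No heat crosses the boundary, so H_out = H_in.
Σ ṁᵢCp,ᵢTᵢ = 222×4.18×61.9 + 109×4.18×93.6 = 100090
Σ ṁᵢCp,ᵢ = 222×4.18 + 109×4.18 = 1383.6
T_out = 100090 / 1383.6 = 72.339 °C

T_out = 72.3 °C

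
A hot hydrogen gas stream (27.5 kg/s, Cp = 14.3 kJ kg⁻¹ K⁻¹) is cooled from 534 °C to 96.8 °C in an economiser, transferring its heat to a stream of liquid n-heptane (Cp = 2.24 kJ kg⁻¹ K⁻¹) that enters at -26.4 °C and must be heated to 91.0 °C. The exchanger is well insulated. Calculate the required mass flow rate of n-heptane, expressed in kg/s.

ṁ_c = 654 kg/s

Heat released by hot stream: Q = 27.5 × 14.3 × (534 − 96.8) = 171930 kJ/s
Energy balance on cold side (adiabatic exchanger): Q = ṁ_c·Cp_c·(T_c,out − T_c,in)
ṁ_c = 171930 / [2.24 × (91.0 − -26.4)] = 653.78 kg/s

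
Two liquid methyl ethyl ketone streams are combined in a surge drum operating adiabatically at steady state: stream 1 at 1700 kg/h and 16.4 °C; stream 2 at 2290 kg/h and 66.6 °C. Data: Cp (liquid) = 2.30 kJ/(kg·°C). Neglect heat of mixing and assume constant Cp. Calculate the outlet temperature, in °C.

T_out = 45.2 °C

Energy balance with Q = 0: Σ ṁᵢCp,ᵢ(T_out − Tᵢ) = 0
Σ ṁᵢCp,ᵢTᵢ = 1700×2.30×16.4 + 2290×2.30×66.6 = 414910
Σ ṁᵢCp,ᵢ = 1700×2.30 + 2290×2.30 = 9177
T_out = 414910 / 9177 = 45.212 °C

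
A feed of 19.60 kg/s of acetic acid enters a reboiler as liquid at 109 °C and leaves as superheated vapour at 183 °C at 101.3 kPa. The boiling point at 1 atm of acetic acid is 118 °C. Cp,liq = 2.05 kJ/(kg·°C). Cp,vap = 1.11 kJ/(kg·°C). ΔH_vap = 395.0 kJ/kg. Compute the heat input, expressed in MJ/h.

liquid 109→118 °C: 18.45 kJ/kg
vaporisation at 118 °C: 395 kJ/kg
vapour 118→183 °C: 72.15 kJ/kg
Δh = 18.45 + 395 + 72.15 = 485.6 kJ/kg
Q = ṁ·Δh = 19.60 kg/s × 485.6 kJ/kg = 9517.8 kJ/s
|Q| = 9517.8 kW = 34264 MJ/h

Q = 34300 MJ/h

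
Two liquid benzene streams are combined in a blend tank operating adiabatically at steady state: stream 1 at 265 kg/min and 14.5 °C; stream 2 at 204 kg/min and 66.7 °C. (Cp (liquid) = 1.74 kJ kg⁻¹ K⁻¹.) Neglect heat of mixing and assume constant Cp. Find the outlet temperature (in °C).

Energy balance with Q = 0: Σ ṁᵢCp,ᵢ(T_out − Tᵢ) = 0
Σ ṁᵢCp,ᵢTᵢ = 265×1.74×14.5 + 204×1.74×66.7 = 30362
Σ ṁᵢCp,ᵢ = 265×1.74 + 204×1.74 = 816.06
T_out = 30362 / 816.06 = 37.205 °C

T_out = 37.2 °C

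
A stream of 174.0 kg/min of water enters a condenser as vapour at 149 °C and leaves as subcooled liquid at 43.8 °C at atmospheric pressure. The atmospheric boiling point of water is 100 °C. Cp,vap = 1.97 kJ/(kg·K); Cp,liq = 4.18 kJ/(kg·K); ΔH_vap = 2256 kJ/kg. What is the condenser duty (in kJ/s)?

vapour 149→100 °C: -96.53 kJ/kg
condensation at 100 °C: -2256 kJ/kg
liquid 100→43.8 °C: -234.92 kJ/kg
Δh = -96.53 + -2256 + -234.92 = -2587.4 kJ/kg
Q = ṁ·Δh = 174.0 kg/min × -2587.4 kJ/kg = -450220 kJ/min
|Q| = 7503.6 kW

Q_c = 7500 kJ/s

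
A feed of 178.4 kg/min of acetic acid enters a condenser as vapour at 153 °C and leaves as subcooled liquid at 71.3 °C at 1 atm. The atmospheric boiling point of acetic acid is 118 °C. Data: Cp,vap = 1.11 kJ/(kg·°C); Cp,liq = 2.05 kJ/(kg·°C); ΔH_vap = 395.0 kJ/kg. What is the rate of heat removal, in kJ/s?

Q_c = 1570 kJ/s

vapour 153→118 °C: -38.85 kJ/kg
condensation at 118 °C: -395 kJ/kg
liquid 118→71.3 °C: -95.735 kJ/kg
Δh = -38.85 + -395 + -95.735 = -529.59 kJ/kg
Q = ṁ·Δh = 178.4 kg/min × -529.59 kJ/kg = -94478 kJ/min
|Q| = 1574.6 kW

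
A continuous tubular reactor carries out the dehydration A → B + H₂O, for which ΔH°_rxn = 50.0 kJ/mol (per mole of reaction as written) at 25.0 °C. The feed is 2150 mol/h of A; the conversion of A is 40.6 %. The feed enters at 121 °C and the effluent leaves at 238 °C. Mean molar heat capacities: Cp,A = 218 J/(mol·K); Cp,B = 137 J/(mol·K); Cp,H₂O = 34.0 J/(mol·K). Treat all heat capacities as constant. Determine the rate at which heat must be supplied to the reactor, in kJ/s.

Q_in = 24.9 kJ/s

Extent of reaction ξ = 0.406 × 2150 = 872.9 mol/h
Reaction term: ξ·ΔH°_rxn = 872.9 × 50.0 = 43645 kJ/h
Sensible, feed 121→25 °C: -44995 kJ/h
Outlet flows (mol/h): A 1277.1, B 872.9, H₂O 872.9
Sensible, products 25→238 °C: 91094 kJ/h
Q = ΔH = 89744 kJ/h = 24.929 kW
Heat supplied = 24.929 kJ/s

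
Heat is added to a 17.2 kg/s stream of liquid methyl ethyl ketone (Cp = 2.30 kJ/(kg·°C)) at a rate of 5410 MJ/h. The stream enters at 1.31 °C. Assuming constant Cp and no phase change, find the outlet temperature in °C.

T_out = 39.3 °C

Q = 5410 MJ/h = 1502.8 kJ/s
ΔT = Q/(ṁ·Cp) = 1502.8/(17.2×2.30) = 37.987 K
T_out = 1.31 + 37.987 = 39.297 °C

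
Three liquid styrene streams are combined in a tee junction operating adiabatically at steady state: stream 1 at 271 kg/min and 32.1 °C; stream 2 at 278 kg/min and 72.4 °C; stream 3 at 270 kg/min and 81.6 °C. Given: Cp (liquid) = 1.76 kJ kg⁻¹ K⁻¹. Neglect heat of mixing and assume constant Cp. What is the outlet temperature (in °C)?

T_out = 62.1 °C

Adiabatic, steady state ⇒ Σ ṁᵢCp,ᵢ(T_out − Tᵢ) = 0
T_out = Σ ṁᵢCp,ᵢTᵢ / Σ ṁᵢCp,ᵢ
      = 89511 / 1441.4 = 62.098 °C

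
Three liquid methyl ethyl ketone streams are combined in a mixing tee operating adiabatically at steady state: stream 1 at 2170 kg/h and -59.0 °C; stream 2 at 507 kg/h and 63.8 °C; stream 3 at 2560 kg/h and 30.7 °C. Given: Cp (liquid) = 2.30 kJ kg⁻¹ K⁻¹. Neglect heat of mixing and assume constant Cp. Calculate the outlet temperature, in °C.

No heat crosses the boundary, so H_out = H_in.
T_out = Σ ṁᵢCp,ᵢTᵢ / Σ ṁᵢCp,ᵢ
      = -39310 / 12045 = -3.2636 °C

T_out = -3.26 °C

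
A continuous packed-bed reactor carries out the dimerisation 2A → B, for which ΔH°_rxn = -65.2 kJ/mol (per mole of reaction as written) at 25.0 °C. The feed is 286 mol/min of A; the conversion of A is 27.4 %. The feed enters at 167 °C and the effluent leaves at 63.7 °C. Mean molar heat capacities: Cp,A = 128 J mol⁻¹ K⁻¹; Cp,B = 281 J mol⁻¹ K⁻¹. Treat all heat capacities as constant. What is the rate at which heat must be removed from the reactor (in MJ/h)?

Q_out = 378 MJ/h

Extent of reaction ξ = 0.274 × 286 / 2 = 39.182 mol/min
Reaction term: ξ·ΔH°_rxn = 39.182 × -65.2 = -2554.7 kJ/min
Sensible, feed 167→25 °C: -5198.3 kJ/min
Outlet flows (mol/min): A 207.64, B 39.182
Sensible, products 25→63.7 °C: 1454.6 kJ/min
Q = ΔH = -6298.4 kJ/min = -104.97 kW
Heat removed = 377.9 MJ/h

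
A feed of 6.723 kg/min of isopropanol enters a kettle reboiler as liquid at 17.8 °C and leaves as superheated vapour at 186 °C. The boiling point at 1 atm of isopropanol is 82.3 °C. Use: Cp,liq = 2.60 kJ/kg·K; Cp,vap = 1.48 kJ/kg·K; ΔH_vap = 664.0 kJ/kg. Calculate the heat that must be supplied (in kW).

liquid 17.8→82.3 °C: 167.7 kJ/kg
vaporisation at 82.3 °C: 664 kJ/kg
vapour 82.3→186 °C: 153.48 kJ/kg
Δh = 167.7 + 664 + 153.48 = 985.18 kJ/kg
Q = ṁ·Δh = 6.723 kg/min × 985.18 kJ/kg = 6623.3 kJ/min
|Q| = 110.39 kW

Q = 110 kW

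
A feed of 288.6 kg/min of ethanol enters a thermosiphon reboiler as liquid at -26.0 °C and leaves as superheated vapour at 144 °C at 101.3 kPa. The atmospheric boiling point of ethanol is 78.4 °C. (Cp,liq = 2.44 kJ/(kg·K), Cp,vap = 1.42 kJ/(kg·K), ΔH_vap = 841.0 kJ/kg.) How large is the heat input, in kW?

liquid -26.0→78.4 °C: 254.74 kJ/kg
vaporisation at 78.4 °C: 841 kJ/kg
vapour 78.4→144 °C: 93.152 kJ/kg
Δh = 254.74 + 841 + 93.152 = 1188.9 kJ/kg
Q = ṁ·Δh = 288.6 kg/min × 1188.9 kJ/kg = 343110 kJ/min
|Q| = 5718.6 kW

Q = 5720 kW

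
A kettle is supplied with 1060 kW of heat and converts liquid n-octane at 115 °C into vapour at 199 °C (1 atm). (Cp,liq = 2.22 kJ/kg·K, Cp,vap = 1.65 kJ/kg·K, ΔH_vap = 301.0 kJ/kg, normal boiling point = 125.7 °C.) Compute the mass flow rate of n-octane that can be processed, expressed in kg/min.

ṁ = 143 kg/min

Δh = 2.22×(125.7−115) + 301.0 + 1.65×(199−125.7) = 445.7 kJ/kg
Q = 1060 kW = 1060 kJ/s = 63600 kJ/min
ṁ = Q/Δh = 63600 / 445.7 = 142.7 kg/min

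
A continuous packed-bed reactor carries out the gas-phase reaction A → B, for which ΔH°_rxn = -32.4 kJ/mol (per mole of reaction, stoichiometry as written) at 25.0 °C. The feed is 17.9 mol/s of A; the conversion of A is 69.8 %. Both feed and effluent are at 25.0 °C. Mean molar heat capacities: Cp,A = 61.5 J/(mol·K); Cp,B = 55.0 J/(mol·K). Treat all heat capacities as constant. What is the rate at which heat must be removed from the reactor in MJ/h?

Extent of reaction ξ = 0.698 × 17.9 = 12.494 mol/s
Reaction term: ξ·ΔH°_rxn = 12.494 × -32.4 = -404.81 kJ/s
Q = ΔH = -404.81 kJ/s = -404.81 kW
Heat removed = 1457.3 MJ/h

Q_out = 1460 MJ/h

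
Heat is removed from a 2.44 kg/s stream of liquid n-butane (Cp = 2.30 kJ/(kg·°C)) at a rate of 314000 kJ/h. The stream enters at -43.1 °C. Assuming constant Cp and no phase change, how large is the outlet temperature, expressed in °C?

T_out = -58.6 °C

Q = 314000 kJ/h = 87.222 kJ/s
ΔT = Q/(ṁ·Cp) = 87.222/(2.44×2.30) = 15.542 K
T_out = -43.1 − 15.542 = -58.642 °C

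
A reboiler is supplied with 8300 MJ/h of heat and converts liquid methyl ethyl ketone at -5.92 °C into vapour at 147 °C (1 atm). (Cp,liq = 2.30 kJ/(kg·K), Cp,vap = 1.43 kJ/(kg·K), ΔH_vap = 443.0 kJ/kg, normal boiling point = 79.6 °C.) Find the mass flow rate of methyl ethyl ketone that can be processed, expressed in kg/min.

Δh = 2.30×(79.6−-5.92) + 443.0 + 1.43×(147−79.6) = 736.08 kJ/kg
Q = 8300 MJ/h = 2305.6 kJ/s = 138330 kJ/min
ṁ = Q/Δh = 138330 / 736.08 = 187.93 kg/min

ṁ = 188 kg/min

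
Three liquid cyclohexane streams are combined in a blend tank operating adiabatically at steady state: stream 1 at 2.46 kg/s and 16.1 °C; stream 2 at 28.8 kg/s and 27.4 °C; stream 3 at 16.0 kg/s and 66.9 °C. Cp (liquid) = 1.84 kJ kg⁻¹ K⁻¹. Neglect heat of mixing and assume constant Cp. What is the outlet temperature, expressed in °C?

T_out = 40.2 °C

Energy balance with Q = 0: Σ ṁᵢCp,ᵢ(T_out − Tᵢ) = 0
Σ ṁᵢCp,ᵢTᵢ = 2.46×1.84×16.1 + 28.8×1.84×27.4 + 16.0×1.84×66.9 = 3494.4
Σ ṁᵢCp,ᵢ = 2.46×1.84 + 28.8×1.84 + 16.0×1.84 = 86.958
T_out = 3494.4 / 86.958 = 40.185 °C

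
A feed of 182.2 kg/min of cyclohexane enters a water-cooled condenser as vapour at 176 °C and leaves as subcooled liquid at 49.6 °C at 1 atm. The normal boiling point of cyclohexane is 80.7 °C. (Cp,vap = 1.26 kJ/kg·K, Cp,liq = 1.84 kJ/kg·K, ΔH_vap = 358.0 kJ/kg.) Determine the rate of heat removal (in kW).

Q_c = 1630 kW

vapour 176→80.7 °C: -120.08 kJ/kg
condensation at 80.7 °C: -358 kJ/kg
liquid 80.7→49.6 °C: -57.224 kJ/kg
Δh = -120.08 + -358 + -57.224 = -535.3 kJ/kg
Q = ṁ·Δh = 182.2 kg/min × -535.3 kJ/kg = -97532 kJ/min
|Q| = 1625.5 kW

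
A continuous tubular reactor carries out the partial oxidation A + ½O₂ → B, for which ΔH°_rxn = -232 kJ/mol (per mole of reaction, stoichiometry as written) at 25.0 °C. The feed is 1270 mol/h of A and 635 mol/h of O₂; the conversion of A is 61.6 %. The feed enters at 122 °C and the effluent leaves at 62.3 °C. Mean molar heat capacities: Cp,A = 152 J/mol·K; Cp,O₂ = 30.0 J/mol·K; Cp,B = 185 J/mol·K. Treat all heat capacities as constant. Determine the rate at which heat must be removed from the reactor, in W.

Q_out = 53800 W

Extent of reaction ξ = 0.616 × 1270 = 782.32 mol/h
Reaction term: ξ·ΔH°_rxn = 782.32 × -232 = -181500 kJ/h
Sensible, feed 122→25 °C: -20573 kJ/h
Outlet flows (mol/h): A 487.68, O₂ 243.84, B 782.32
Sensible, products 25→62.3 °C: 8436.2 kJ/h
Q = ΔH = -193630 kJ/h = -53.787 kW
Heat removed = 53787 W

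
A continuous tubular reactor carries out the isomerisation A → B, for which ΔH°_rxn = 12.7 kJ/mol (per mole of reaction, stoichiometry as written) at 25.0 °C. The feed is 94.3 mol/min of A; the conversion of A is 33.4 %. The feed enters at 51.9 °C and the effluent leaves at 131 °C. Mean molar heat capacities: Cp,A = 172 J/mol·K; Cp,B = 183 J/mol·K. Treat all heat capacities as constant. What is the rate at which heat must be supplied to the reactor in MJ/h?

Extent of reaction ξ = 0.334 × 94.3 = 31.496 mol/min
Reaction term: ξ·ΔH°_rxn = 31.496 × 12.7 = 400 kJ/min
Sensible, feed 51.9→25 °C: -436.31 kJ/min
Outlet flows (mol/min): A 62.804, B 31.496
Sensible, products 25→131 °C: 1756 kJ/min
Q = ΔH = 1719.7 kJ/min = 28.662 kW
Heat supplied = 103.18 MJ/h

Q_in = 103 MJ/h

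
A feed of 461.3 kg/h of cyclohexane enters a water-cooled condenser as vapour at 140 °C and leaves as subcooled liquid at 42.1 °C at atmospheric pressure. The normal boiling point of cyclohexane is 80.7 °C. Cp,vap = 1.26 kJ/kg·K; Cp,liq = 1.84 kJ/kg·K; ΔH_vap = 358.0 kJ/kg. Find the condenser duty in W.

vapour 140→80.7 °C: -74.718 kJ/kg
condensation at 80.7 °C: -358 kJ/kg
liquid 80.7→42.1 °C: -71.024 kJ/kg
Δh = -74.718 + -358 + -71.024 = -503.74 kJ/kg
Q = ṁ·Δh = 461.3 kg/h × -503.74 kJ/kg = -232380 kJ/h
|Q| = 64.549 kW = 64549 W

Q_c = 64500 W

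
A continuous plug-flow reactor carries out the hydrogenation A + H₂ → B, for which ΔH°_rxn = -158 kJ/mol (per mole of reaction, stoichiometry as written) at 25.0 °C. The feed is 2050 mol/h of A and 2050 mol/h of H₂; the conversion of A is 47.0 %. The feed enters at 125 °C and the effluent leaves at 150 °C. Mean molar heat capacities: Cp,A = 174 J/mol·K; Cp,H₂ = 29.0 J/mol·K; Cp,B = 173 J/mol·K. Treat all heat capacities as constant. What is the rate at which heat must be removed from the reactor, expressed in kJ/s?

Q_out = 40.4 kJ/s

Extent of reaction ξ = 0.470 × 2050 = 963.5 mol/h
Reaction term: ξ·ΔH°_rxn = 963.5 × -158 = -152230 kJ/h
Sensible, feed 125→25 °C: -41615 kJ/h
Outlet flows (mol/h): A 1086.5, H₂ 1086.5, B 963.5
Sensible, products 25→150 °C: 48406 kJ/h
Q = ΔH = -145440 kJ/h = -40.401 kW
Heat removed = 40.401 kJ/s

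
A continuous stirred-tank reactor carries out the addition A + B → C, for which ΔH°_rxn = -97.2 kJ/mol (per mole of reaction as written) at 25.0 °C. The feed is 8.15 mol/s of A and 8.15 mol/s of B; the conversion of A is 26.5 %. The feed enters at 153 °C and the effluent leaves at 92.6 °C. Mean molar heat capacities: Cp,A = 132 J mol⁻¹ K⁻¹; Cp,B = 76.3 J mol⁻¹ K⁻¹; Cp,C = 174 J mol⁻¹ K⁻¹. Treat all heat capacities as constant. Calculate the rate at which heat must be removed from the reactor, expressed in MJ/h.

Extent of reaction ξ = 0.265 × 8.15 = 2.1598 mol/s
Reaction term: ξ·ΔH°_rxn = 2.1598 × -97.2 = -209.93 kJ/s
Sensible, feed 153→25 °C: -217.3 kJ/s
Outlet flows (mol/s): A 5.9902, B 5.9902, C 2.1598
Sensible, products 25→92.6 °C: 109.75 kJ/s
Q = ΔH = -317.47 kJ/s = -317.47 kW
Heat removed = 1142.9 MJ/h

Q_out = 1140 MJ/h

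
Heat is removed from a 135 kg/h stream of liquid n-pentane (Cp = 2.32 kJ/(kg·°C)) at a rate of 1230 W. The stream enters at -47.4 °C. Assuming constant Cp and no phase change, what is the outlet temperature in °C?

T_out = -61.5 °C

Q = 1230 W = 4428 kJ/h
ΔT = Q/(ṁ·Cp) = 4428/(135×2.32) = 14.138 K
T_out = -47.4 − 14.138 = -61.538 °C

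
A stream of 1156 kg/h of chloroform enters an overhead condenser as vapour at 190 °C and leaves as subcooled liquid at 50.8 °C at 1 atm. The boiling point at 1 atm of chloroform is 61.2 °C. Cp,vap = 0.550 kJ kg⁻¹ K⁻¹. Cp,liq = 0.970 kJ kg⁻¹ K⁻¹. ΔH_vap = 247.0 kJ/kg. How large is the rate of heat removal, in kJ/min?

vapour 190→61.2 °C: -70.84 kJ/kg
condensation at 61.2 °C: -247 kJ/kg
liquid 61.2→50.8 °C: -10.088 kJ/kg
Δh = -70.84 + -247 + -10.088 = -327.93 kJ/kg
Q = ṁ·Δh = 1156 kg/h × -327.93 kJ/kg = -379080 kJ/h
|Q| = 105.3 kW = 6318.1 kJ/min

Q_c = 6320 kJ/min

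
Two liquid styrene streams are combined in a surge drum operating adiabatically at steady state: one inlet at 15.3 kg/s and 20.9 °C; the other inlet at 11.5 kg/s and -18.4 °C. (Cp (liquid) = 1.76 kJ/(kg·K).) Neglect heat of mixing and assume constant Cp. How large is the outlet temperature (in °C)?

T_out = 4.04 °C

Energy balance with Q = 0: Σ ṁᵢCp,ᵢ(T_out − Tᵢ) = 0
Σ ṁᵢCp,ᵢTᵢ = 15.3×1.76×20.9 + 11.5×1.76×-18.4 = 190.38
Σ ṁᵢCp,ᵢ = 15.3×1.76 + 11.5×1.76 = 47.168
T_out = 190.38 / 47.168 = 4.0362 °C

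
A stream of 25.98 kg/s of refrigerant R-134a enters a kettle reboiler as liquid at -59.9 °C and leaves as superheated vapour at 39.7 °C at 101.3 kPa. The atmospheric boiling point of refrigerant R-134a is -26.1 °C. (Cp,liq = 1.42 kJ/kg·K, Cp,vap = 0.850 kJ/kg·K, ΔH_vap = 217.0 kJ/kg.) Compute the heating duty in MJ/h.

liquid -59.9→-26.1 °C: 47.996 kJ/kg
vaporisation at -26.1 °C: 217 kJ/kg
vapour -26.1→39.7 °C: 55.93 kJ/kg
Δh = 47.996 + 217 + 55.93 = 320.93 kJ/kg
Q = ṁ·Δh = 25.98 kg/s × 320.93 kJ/kg = 8337.7 kJ/s
|Q| = 8337.7 kW = 30016 MJ/h

Q = 30000 MJ/h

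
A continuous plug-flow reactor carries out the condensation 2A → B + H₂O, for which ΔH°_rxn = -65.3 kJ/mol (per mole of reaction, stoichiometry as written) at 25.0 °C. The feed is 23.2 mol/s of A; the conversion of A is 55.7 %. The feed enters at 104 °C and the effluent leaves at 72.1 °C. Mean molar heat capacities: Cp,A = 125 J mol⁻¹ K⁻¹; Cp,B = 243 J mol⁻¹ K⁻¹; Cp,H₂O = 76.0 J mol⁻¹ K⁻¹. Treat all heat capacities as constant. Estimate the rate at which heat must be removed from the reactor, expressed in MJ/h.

Q_out = 1780 MJ/h

Extent of reaction ξ = 0.557 × 23.2 / 2 = 6.4612 mol/s
Reaction term: ξ·ΔH°_rxn = 6.4612 × -65.3 = -421.92 kJ/s
Sensible, feed 104→25 °C: -229.1 kJ/s
Outlet flows (mol/s): A 10.278, B 6.4612, H₂O 6.4612
Sensible, products 25→72.1 °C: 157.59 kJ/s
Q = ΔH = -493.43 kJ/s = -493.43 kW
Heat removed = 1776.3 MJ/h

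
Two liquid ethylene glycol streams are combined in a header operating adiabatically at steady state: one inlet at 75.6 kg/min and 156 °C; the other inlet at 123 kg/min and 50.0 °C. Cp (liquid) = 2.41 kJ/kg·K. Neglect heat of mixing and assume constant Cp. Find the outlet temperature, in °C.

T_out = 90.4 °C

Energy balance with Q = 0: Σ ṁᵢCp,ᵢ(T_out − Tᵢ) = 0
Σ ṁᵢCp,ᵢTᵢ = 75.6×2.41×156 + 123×2.41×50.0 = 43244
Σ ṁᵢCp,ᵢ = 75.6×2.41 + 123×2.41 = 478.63
T_out = 43244 / 478.63 = 90.35 °C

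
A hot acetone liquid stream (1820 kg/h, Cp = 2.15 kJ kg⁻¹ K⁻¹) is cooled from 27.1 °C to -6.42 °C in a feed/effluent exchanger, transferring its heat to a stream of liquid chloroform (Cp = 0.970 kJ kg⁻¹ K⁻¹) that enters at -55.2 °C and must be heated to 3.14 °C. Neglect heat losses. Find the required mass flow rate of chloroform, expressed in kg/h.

Heat released by hot stream: Q = 1820 × 2.15 × (27.1 − -6.42) = 131160 kJ/h
Energy balance on cold side (adiabatic exchanger): Q = ṁ_c·Cp_c·(T_c,out − T_c,in)
ṁ_c = 131160 / [0.970 × (3.14 − -55.2)] = 2317.8 kg/h

ṁ_c = 2320 kg/h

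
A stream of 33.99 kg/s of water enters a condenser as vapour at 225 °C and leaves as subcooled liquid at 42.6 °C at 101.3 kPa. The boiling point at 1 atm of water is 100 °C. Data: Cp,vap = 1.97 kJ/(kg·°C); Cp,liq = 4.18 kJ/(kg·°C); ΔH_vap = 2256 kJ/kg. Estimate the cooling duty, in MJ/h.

vapour 225→100 °C: -246.25 kJ/kg
condensation at 100 °C: -2256 kJ/kg
liquid 100→42.6 °C: -239.93 kJ/kg
Δh = -246.25 + -2256 + -239.93 = -2742.2 kJ/kg
Q = ṁ·Δh = 33.99 kg/s × -2742.2 kJ/kg = -93207 kJ/s
|Q| = 93207 kW = 335540 MJ/h

Q_c = 336000 MJ/h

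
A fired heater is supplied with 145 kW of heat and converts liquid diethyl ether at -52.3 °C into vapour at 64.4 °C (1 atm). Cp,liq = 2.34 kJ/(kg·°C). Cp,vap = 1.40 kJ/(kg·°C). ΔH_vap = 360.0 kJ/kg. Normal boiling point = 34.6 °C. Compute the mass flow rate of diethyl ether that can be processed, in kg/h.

ṁ = 863 kg/h

Δh = 2.34×(34.6−-52.3) + 360.0 + 1.40×(64.4−34.6) = 605.07 kJ/kg
Q = 145 kW = 145 kJ/s = 522000 kJ/h
ṁ = Q/Δh = 522000 / 605.07 = 862.72 kg/h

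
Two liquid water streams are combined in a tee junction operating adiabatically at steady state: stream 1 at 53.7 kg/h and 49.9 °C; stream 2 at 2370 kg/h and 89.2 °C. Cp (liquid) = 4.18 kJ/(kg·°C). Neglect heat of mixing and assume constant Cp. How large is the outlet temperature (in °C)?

Energy balance with Q = 0: Σ ṁᵢCp,ᵢ(T_out − Tᵢ) = 0
T_out = Σ ṁᵢCp,ᵢTᵢ / Σ ṁᵢCp,ᵢ
      = 894870 / 10131 = 88.329 °C

T_out = 88.3 °C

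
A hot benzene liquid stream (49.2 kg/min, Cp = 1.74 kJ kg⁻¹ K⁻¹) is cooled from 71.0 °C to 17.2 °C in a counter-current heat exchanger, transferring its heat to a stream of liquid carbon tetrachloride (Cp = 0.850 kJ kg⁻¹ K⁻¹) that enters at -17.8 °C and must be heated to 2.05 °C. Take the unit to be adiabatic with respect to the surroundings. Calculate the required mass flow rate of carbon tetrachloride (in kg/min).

Heat released by hot stream: Q = 49.2 × 1.74 × (71.0 − 17.2) = 4605.7 kJ/min
Energy balance on cold side (adiabatic exchanger): Q = ṁ_c·Cp_c·(T_c,out − T_c,in)
ṁ_c = 4605.7 / [0.850 × (2.05 − -17.8)] = 272.97 kg/min

ṁ_c = 273 kg/min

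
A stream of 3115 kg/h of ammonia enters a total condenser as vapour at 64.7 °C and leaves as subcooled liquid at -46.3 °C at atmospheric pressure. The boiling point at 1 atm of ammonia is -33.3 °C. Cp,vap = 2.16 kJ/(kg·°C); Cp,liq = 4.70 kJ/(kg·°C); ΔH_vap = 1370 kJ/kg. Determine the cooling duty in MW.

Q_c = 1.42 MW

vapour 64.7→-33.3 °C: -211.68 kJ/kg
condensation at -33.3 °C: -1370 kJ/kg
liquid -33.3→-46.3 °C: -61.1 kJ/kg
Δh = -211.68 + -1370 + -61.1 = -1642.8 kJ/kg
Q = ṁ·Δh = 3115 kg/h × -1642.8 kJ/kg = -5.1173e+06 kJ/h
|Q| = 1421.5 kW = 1.4215 MW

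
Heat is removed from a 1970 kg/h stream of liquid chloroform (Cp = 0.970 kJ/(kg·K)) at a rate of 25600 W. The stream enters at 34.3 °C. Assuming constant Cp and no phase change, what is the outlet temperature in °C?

T_out = -13.9 °C

Q = 25600 W = 92160 kJ/h
ΔT = Q/(ṁ·Cp) = 92160/(1970×0.970) = 48.229 K
T_out = 34.3 − 48.229 = -13.929 °C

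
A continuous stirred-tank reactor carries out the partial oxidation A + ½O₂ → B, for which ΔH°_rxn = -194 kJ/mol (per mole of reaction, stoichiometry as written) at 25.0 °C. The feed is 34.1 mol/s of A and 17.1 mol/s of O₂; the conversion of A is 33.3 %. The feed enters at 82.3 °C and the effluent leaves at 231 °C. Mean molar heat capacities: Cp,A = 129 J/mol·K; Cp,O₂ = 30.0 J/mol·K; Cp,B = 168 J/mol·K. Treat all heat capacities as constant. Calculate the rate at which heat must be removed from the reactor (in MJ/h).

Q_out = 5100 MJ/h

Extent of reaction ξ = 0.333 × 34.1 = 11.355 mol/s
Reaction term: ξ·ΔH°_rxn = 11.355 × -194 = -2202.9 kJ/s
Sensible, feed 82.3→25 °C: -281.45 kJ/s
Outlet flows (mol/s): A 22.745, O₂ 11.422, B 11.355
Sensible, products 25→231 °C: 1068 kJ/s
Q = ΔH = -1416.4 kJ/s = -1416.4 kW
Heat removed = 5099 MJ/h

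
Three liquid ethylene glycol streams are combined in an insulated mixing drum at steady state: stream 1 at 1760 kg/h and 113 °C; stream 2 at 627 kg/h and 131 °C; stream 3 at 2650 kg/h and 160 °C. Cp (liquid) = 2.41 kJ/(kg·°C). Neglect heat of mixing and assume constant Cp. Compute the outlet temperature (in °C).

T_out = 140 °C

No heat crosses the boundary, so H_out = H_in.
T_out = Σ ṁᵢCp,ᵢTᵢ / Σ ṁᵢCp,ᵢ
      = 1.6991e+06 / 12139 = 139.97 °C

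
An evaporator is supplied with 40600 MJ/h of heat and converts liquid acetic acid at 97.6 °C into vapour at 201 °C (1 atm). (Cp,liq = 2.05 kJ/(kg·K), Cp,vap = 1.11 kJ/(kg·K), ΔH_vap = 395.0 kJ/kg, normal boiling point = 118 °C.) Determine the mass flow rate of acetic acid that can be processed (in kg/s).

Δh = 2.05×(118−97.6) + 395.0 + 1.11×(201−118) = 528.95 kJ/kg
Q = 40600 MJ/h = 11278 kJ/s = 11278 kJ/s
ṁ = Q/Δh = 11278 / 528.95 = 21.321 kg/s

ṁ = 21.3 kg/s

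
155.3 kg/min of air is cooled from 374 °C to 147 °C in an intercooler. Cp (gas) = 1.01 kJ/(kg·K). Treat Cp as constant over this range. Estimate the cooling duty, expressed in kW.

Q = ṁ·Cp·ΔT = 155.3 × 1.01 × (147 − 374) = -35606 kJ/min
Converting: 35606 / 60 s = 593.43 kW

Q_c = 593 kW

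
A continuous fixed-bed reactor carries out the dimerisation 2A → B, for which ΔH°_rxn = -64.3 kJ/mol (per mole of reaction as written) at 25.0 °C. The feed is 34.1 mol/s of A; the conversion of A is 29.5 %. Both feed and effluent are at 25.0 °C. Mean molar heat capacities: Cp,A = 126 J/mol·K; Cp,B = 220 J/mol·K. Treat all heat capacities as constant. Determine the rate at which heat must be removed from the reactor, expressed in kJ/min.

Extent of reaction ξ = 0.295 × 34.1 / 2 = 5.0297 mol/s
Reaction term: ξ·ΔH°_rxn = 5.0297 × -64.3 = -323.41 kJ/s
Q = ΔH = -323.41 kJ/s = -323.41 kW
Heat removed = 19405 kJ/min

Q_out = 19400 kJ/min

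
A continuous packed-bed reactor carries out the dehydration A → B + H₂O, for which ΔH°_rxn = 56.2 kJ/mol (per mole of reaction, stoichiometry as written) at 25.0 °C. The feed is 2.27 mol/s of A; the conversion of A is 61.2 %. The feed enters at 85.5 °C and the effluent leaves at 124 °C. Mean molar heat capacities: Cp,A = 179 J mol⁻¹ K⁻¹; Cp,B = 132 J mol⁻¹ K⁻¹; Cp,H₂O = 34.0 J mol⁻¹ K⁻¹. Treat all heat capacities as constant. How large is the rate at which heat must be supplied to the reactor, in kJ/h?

Extent of reaction ξ = 0.612 × 2.27 = 1.3892 mol/s
Reaction term: ξ·ΔH°_rxn = 1.3892 × 56.2 = 78.075 kJ/s
Sensible, feed 85.5→25 °C: -24.583 kJ/s
Outlet flows (mol/s): A 0.88076, B 1.3892, H₂O 1.3892
Sensible, products 25→124 °C: 38.439 kJ/s
Q = ΔH = 91.931 kJ/s = 91.931 kW
Heat supplied = 330950 kJ/h

Q_in = 331000 kJ/h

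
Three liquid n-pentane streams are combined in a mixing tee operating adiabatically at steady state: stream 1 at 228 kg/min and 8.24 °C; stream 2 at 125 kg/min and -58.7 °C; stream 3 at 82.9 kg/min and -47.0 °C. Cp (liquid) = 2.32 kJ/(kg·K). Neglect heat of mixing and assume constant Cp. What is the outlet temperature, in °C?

T_out = -21.5 °C

Adiabatic, steady state ⇒ Σ ṁᵢCp,ᵢ(T_out − Tᵢ) = 0
Σ ṁᵢCp,ᵢTᵢ = 228×2.32×8.24 + 125×2.32×-58.7 + 82.9×2.32×-47.0 = -21704
Σ ṁᵢCp,ᵢ = 228×2.32 + 125×2.32 + 82.9×2.32 = 1011.3
T_out = -21704 / 1011.3 = -21.462 °C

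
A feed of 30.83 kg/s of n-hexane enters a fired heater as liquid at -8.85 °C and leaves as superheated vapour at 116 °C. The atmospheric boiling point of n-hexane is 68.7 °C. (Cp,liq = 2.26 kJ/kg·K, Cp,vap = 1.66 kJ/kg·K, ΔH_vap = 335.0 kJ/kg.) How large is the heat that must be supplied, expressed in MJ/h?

Q = 65300 MJ/h

liquid -8.85→68.7 °C: 175.26 kJ/kg
vaporisation at 68.7 °C: 335 kJ/kg
vapour 68.7→116 °C: 78.518 kJ/kg
Δh = 175.26 + 335 + 78.518 = 588.78 kJ/kg
Q = ṁ·Δh = 30.83 kg/s × 588.78 kJ/kg = 18152 kJ/s
|Q| = 18152 kW = 65348 MJ/h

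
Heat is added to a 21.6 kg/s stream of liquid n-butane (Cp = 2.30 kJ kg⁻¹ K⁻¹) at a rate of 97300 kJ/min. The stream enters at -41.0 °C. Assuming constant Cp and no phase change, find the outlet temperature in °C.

T_out = -8.36 °C

Q = 97300 kJ/min = 1621.7 kJ/s
ΔT = Q/(ṁ·Cp) = 1621.7/(21.6×2.30) = 32.642 K
T_out = -41.0 + 32.642 = -8.3578 °C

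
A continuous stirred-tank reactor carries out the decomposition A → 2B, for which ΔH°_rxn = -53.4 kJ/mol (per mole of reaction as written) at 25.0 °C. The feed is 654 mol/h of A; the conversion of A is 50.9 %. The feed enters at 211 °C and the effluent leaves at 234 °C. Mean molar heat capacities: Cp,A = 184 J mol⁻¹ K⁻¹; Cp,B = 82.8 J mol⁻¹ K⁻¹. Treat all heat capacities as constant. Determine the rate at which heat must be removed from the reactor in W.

Q_out = 4520 W

Extent of reaction ξ = 0.509 × 654 = 332.89 mol/h
Reaction term: ξ·ΔH°_rxn = 332.89 × -53.4 = -17776 kJ/h
Sensible, feed 211→25 °C: -22382 kJ/h
Outlet flows (mol/h): A 321.11, B 665.77
Sensible, products 25→234 °C: 23870 kJ/h
Q = ΔH = -16289 kJ/h = -4.5246 kW
Heat removed = 4524.6 W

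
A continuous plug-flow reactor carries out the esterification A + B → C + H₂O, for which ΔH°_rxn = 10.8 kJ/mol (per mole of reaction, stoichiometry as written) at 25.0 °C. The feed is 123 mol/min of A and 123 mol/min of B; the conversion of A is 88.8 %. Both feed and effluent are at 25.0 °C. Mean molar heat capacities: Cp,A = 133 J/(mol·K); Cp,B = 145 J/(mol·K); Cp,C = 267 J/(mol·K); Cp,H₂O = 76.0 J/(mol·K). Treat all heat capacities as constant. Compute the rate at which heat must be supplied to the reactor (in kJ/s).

Extent of reaction ξ = 0.888 × 123 = 109.22 mol/min
Reaction term: ξ·ΔH°_rxn = 109.22 × 10.8 = 1179.6 kJ/min
Q = ΔH = 1179.6 kJ/min = 19.66 kW
Heat supplied = 19.66 kJ/s

Q_in = 19.7 kJ/s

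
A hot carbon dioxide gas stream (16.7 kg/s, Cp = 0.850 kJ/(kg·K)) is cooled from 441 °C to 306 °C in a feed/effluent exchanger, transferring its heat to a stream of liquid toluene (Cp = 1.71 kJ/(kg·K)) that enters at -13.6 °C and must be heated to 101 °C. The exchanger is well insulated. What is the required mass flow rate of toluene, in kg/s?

Heat released by hot stream: Q = 16.7 × 0.850 × (441 − 306) = 1916.3 kJ/s
Energy balance on cold side (adiabatic exchanger): Q = ṁ_c·Cp_c·(T_c,out − T_c,in)
ṁ_c = 1916.3 / [1.71 × (101 − -13.6)] = 9.7789 kg/s

ṁ_c = 9.78 kg/s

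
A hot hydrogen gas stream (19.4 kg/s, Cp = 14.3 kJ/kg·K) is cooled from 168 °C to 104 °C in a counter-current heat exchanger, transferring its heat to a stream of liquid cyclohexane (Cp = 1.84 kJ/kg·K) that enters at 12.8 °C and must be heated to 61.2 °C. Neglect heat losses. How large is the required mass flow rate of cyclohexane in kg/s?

ṁ_c = 199 kg/s

Heat released by hot stream: Q = 19.4 × 14.3 × (168 − 104) = 17755 kJ/s
Energy balance on cold side (adiabatic exchanger): Q = ṁ_c·Cp_c·(T_c,out − T_c,in)
ṁ_c = 17755 / [1.84 × (61.2 − 12.8)] = 199.37 kg/s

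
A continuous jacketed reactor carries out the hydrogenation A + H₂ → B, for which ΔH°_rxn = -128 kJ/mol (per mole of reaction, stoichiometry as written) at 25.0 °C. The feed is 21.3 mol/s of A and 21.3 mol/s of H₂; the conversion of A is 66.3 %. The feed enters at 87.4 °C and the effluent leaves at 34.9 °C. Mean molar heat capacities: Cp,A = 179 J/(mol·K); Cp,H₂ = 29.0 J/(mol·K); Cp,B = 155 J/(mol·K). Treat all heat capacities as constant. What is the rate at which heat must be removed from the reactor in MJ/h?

Q_out = 7370 MJ/h

Extent of reaction ξ = 0.663 × 21.3 = 14.122 mol/s
Reaction term: ξ·ΔH°_rxn = 14.122 × -128 = -1807.6 kJ/s
Sensible, feed 87.4→25 °C: -276.46 kJ/s
Outlet flows (mol/s): A 7.1781, H₂ 7.1781, B 14.122
Sensible, products 25→34.9 °C: 36.451 kJ/s
Q = ΔH = -2047.6 kJ/s = -2047.6 kW
Heat removed = 7371.4 MJ/h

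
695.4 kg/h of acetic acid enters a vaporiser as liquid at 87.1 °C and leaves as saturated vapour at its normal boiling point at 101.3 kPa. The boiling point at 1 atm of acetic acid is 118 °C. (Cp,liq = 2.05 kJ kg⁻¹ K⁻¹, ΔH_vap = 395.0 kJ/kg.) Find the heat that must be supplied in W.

Q = 88500 W

liquid 87.1→118 °C: 63.345 kJ/kg
vaporisation at 118 °C: 395 kJ/kg
Δh = 63.345 + 395 = 458.35 kJ/kg
Q = ṁ·Δh = 695.4 kg/h × 458.35 kJ/kg = 318730 kJ/h
|Q| = 88.537 kW = 88537 W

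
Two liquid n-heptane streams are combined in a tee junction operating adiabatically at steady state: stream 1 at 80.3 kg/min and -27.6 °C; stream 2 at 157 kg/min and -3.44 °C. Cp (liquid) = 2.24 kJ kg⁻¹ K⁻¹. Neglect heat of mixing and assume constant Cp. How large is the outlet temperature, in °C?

Energy balance with Q = 0: Σ ṁᵢCp,ᵢ(T_out − Tᵢ) = 0
T_out = Σ ṁᵢCp,ᵢTᵢ / Σ ṁᵢCp,ᵢ
      = -6174.2 / 531.55 = -11.616 °C

T_out = -11.6 °C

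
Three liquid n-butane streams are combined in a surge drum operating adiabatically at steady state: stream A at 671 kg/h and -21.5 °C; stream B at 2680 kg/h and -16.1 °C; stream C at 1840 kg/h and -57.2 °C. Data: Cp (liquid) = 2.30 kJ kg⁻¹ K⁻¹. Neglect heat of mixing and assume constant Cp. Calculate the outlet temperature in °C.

Adiabatic, steady state ⇒ Σ ṁᵢCp,ᵢ(T_out − Tᵢ) = 0
Σ ṁᵢCp,ᵢTᵢ = 671×2.30×-21.5 + 2680×2.30×-16.1 + 1840×2.30×-57.2 = -374490
Σ ṁᵢCp,ᵢ = 671×2.30 + 2680×2.30 + 1840×2.30 = 11939
T_out = -374490 / 11939 = -31.366 °C

T_out = -31.4 °C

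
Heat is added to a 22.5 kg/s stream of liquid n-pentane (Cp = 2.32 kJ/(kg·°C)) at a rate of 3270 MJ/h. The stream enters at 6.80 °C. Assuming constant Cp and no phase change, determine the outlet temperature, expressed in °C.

Q = 3270 MJ/h = 908.33 kJ/s
ΔT = Q/(ṁ·Cp) = 908.33/(22.5×2.32) = 17.401 K
T_out = 6.80 + 17.401 = 24.201 °C

T_out = 24.2 °C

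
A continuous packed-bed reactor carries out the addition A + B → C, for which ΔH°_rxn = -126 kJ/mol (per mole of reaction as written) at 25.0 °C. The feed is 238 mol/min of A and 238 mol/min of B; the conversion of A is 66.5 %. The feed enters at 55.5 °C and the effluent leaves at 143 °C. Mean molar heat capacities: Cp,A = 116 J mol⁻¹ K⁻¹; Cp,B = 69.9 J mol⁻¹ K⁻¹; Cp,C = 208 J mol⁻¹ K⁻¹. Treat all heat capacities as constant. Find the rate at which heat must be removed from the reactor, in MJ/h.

Q_out = 939 MJ/h

Extent of reaction ξ = 0.665 × 238 = 158.27 mol/min
Reaction term: ξ·ΔH°_rxn = 158.27 × -126 = -19942 kJ/min
Sensible, feed 55.5→25 °C: -1349.4 kJ/min
Outlet flows (mol/min): A 79.73, B 79.73, C 158.27
Sensible, products 25→143 °C: 5633.6 kJ/min
Q = ΔH = -15658 kJ/min = -260.97 kW
Heat removed = 939.47 MJ/h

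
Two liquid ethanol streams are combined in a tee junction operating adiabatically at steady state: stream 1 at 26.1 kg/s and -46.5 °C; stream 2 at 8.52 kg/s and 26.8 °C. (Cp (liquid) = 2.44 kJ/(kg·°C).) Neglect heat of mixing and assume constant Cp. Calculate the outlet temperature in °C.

Energy balance with Q = 0: Σ ṁᵢCp,ᵢ(T_out − Tᵢ) = 0
Σ ṁᵢCp,ᵢTᵢ = 26.1×2.44×-46.5 + 8.52×2.44×26.8 = -2404.2
Σ ṁᵢCp,ᵢ = 26.1×2.44 + 8.52×2.44 = 84.473
T_out = -2404.2 / 84.473 = -28.461 °C

T_out = -28.5 °C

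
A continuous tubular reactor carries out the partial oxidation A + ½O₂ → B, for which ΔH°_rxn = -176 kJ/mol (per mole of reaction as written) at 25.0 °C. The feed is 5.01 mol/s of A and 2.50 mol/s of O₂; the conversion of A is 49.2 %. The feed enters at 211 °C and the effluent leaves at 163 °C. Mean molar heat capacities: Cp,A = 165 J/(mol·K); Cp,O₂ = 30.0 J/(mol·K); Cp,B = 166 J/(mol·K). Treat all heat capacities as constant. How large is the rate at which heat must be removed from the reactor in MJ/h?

Q_out = 1730 MJ/h

Extent of reaction ξ = 0.492 × 5.01 = 2.4649 mol/s
Reaction term: ξ·ΔH°_rxn = 2.4649 × -176 = -433.83 kJ/s
Sensible, feed 211→25 °C: -167.71 kJ/s
Outlet flows (mol/s): A 2.5451, O₂ 1.2675, B 2.4649
Sensible, products 25→163 °C: 119.67 kJ/s
Q = ΔH = -481.87 kJ/s = -481.87 kW
Heat removed = 1734.7 MJ/h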